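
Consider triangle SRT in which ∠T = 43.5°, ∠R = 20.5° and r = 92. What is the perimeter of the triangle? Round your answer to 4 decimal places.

The third angle is ∠S = 180° − ∠R − ∠T = 116.00°.
Law of sines: s = r·sin S/sin R ≈ 236.11.
Law of sines: t = r·sin T/sin R ≈ 180.83.
Semiperimeter p = (236.11+92+180.83)/2 = 254.47.
Perimeter = 236.11 + 92 + 180.83 = 508.95.

508.9463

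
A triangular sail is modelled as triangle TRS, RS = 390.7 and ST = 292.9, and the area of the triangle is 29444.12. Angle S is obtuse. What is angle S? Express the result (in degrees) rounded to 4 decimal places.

From area = ½·RS·ST·sin S, we get sin S = 2·area/(RS·ST) ≈ 0.51460.
Taking the obtuse solution, ∠S ≈ 149.03°.

∠S ≈ 149.0296°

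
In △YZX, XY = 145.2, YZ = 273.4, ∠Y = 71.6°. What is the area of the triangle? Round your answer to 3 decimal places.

area ≈ 18834.088

Area = ½·XY·YZ·sin Y ≈ 18834.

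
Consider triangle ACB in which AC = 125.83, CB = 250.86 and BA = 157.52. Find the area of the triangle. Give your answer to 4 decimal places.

Semiperimeter s = (250.86 + 157.52 + 125.83)/2 = 267.11.
Heron's formula: area = √(267.11·16.245·109.59·141.28) ≈ 8196.1.

area ≈ 8196.1346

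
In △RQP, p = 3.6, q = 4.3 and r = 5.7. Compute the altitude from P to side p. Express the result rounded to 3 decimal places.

Semiperimeter s = (5.7 + 4.3 + 3.6)/2 = 6.8.
Heron's formula: area = √(6.8·1.1·2.5·3.2) ≈ 7.7356.
The altitude from P has length 2·area/p ≈ 4.2976.

4.298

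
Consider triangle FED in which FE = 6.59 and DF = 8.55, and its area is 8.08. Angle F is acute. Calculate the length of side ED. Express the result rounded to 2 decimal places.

2.93

From area = ½·DF·FE·sin F, we get sin F = 2·area/(DF·FE) ≈ 0.28681.
Taking the acute solution, ∠F ≈ 16.67°.
Law of cosines then gives ED ≈ 2.9285.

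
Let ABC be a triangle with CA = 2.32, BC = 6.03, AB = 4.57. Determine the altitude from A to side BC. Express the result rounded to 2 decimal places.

Semiperimeter s = (6.03 + 2.32 + 4.57)/2 = 6.46.
Heron's formula: area = √(6.46·0.43·4.14·1.89) ≈ 4.6621.
The altitude from A has length 2·area/BC ≈ 1.5463.

1.55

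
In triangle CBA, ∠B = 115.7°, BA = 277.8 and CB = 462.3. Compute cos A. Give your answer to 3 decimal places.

By the law of cosines, AC² = CB² + BA² − 2·CB·BA·cos B = 4.0228e+05, so AC ≈ 634.26.
Law of cosines again: cos A = (BA² + AC² − CB²)/(2·BA·AC) ≈ 0.75408, so ∠A ≈ 41.05°.

0.754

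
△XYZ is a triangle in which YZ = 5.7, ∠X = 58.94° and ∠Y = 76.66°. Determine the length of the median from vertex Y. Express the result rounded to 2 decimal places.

4.07

The third angle is ∠Z = 180° − ∠X − ∠Y = 44.40°.
Law of sines: ZX = YZ·sin Y/sin X ≈ 6.4745.
Law of sines: XY = YZ·sin Z/sin X ≈ 4.6556.
Median from Y: ½√(2·XY² + 2·YZ² − ZX²) ≈ 4.0746.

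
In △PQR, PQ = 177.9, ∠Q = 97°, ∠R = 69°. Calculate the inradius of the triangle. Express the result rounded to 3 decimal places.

r ≈ 19.703

The third angle is ∠P = 180° − ∠Q − ∠R = 14.00°.
Law of sines: QR = PQ·sin P/sin R ≈ 46.1.
Law of sines: RP = PQ·sin Q/sin R ≈ 189.14.
Area = ½·PQ·QR·sin Q ≈ 4070.
Semiperimeter s = (46.1+189.14+177.9)/2 = 206.57.
Inradius = area/s = 4070/206.57 ≈ 19.703.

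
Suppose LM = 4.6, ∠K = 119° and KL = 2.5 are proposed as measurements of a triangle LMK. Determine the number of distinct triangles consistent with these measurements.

KL·sin K = 2.5·sin(119°) ≈ 2.187.
Since ∠K is not acute, a triangle exists only if LM > KL; here LM > KL, so there is exactly one triangle.

1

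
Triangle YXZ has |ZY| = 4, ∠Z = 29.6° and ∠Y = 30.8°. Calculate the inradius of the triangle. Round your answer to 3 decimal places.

0.539

The third angle is ∠X = 180° − ∠Z − ∠Y = 119.60°.
Law of sines: |XZ| = |ZY|·sin Y/sin X ≈ 2.3556.
Law of sines: |YX| = |ZY|·sin Z/sin X ≈ 2.2723.
Area = ½·|ZY|·|XZ|·sin Z ≈ 2.327.
Semiperimeter s = (2.3556+4+2.2723)/2 = 4.314.
Inradius = area/s = 2.327/4.314 ≈ 0.53942.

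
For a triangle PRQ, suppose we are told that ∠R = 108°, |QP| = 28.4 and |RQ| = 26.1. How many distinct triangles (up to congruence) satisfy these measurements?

|RQ|·sin R = 26.1·sin(108°) ≈ 24.82.
Since ∠R is not acute, a triangle exists only if |QP| > |RQ|; here |QP| > |RQ|, so there is exactly one triangle.

1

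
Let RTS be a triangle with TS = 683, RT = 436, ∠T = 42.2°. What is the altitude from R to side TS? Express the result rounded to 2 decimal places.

By the law of cosines, SR² = RT² + TS² − 2·RT·TS·cos T = 2.1538e+05, so SR ≈ 464.09.
Area = ½·RT·TS·sin T ≈ 1.0002e+05.
The altitude from R has length 2·area/TS ≈ 292.87.

h_R ≈ 292.87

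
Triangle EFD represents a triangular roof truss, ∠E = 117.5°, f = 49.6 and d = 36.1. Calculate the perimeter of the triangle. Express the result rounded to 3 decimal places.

By the law of cosines, e² = f² + d² − 2·f·d·cos E = 5416.9, so e ≈ 73.6.
Semiperimeter s = (73.6+49.6+36.1)/2 = 79.65.
Perimeter = 73.6 + 49.6 + 36.1 = 159.3.

159.300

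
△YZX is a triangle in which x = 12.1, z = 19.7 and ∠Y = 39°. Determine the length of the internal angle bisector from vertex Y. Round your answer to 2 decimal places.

t_Y ≈ 14.13

By the law of cosines, y² = z² + x² − 2·z·x·cos Y = 164, so y ≈ 12.806.
The bisector from Y has length 2·z·x·cos(∠Y/2)/(z+x) ≈ 14.132.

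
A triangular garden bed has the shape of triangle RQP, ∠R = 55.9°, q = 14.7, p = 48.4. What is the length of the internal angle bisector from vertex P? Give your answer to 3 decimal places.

By the law of cosines, r² = q² + p² − 2·q·p·cos R = 1760.9, so r ≈ 41.963.
Law of cosines again: cos P = (r² + q² − p²)/(2·r·q) ≈ -0.29633, so ∠P ≈ 107.24°.
The bisector from P has length 2·r·q·cos(∠P/2)/(r+q) ≈ 12.915.

t_P ≈ 12.915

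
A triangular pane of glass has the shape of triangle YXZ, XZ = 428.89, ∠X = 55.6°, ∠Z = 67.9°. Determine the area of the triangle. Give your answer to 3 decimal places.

The third angle is ∠Y = 180° − ∠X − ∠Z = 56.50°.
Law of sines: ZY = XZ·sin X/sin Y ≈ 424.38.
Law of sines: YX = XZ·sin Z/sin Y ≈ 476.54.
Area = ½·XZ·ZY·sin Z ≈ 84319.

area ≈ 84319.455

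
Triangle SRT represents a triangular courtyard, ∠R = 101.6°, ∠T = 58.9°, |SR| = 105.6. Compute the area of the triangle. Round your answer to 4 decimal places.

2129.2255

The third angle is ∠S = 180° − ∠R − ∠T = 19.50°.
Law of sines: |RT| = |SR|·sin S/sin T ≈ 41.167.
Law of sines: |TS| = |SR|·sin R/sin T ≈ 120.81.
Area = ½·|SR|·|RT|·sin R ≈ 2129.2.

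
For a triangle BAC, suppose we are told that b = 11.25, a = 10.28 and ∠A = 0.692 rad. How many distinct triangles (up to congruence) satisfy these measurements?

2

b·sin A = 11.25·sin(0.692 rad) ≈ 7.178.
Since b sin A < a < b (7.178 < 10.28 < 11.25), two triangles exist.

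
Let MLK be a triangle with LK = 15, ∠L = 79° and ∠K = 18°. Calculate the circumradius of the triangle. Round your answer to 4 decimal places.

The third angle is ∠M = 180° − ∠L − ∠K = 83.00°.
Law of sines: KM = LK·sin L/sin M ≈ 14.835.
Law of sines: ML = LK·sin K/sin M ≈ 4.6701.
Circumradius = LK/(2 sin M) ≈ 7.5563.

R ≈ 7.5563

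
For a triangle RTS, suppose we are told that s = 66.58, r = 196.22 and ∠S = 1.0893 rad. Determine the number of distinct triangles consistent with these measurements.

r·sin S = 196.22·sin(1.0893 rad) ≈ 173.9.
Since s = 66.58 < 173.9 = r sin S, no triangle exists.

0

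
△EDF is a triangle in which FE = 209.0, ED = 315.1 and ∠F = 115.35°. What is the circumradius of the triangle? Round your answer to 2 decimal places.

Law of sines: sin D = FE·sin F/ED ≈ 0.59941.
Since ED ≥ FE, only the acute value applies: ∠D ≈ 36.83°.
Then ∠E = 180° − ∠F − ∠D ≈ 27.82°.
Law of sines gives DF = ED·sin E/sin F ≈ 162.74.
Circumradius = ED/(2 sin F) ≈ 174.34.

R ≈ 174.34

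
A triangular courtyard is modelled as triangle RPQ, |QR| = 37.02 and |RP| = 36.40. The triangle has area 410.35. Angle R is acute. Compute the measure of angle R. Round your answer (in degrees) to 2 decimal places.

From area = ½·|QR|·|RP|·sin R, we get sin R = 2·area/(|QR|·|RP|) ≈ 0.60904.
Taking the acute solution, ∠R ≈ 37.52°.

∠R ≈ 37.52°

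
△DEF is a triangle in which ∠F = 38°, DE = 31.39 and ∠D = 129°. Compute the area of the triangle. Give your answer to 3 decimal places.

area ≈ 139.895

The third angle is ∠E = 180° − ∠F − ∠D = 13.00°.
Law of sines: EF = DE·sin D/sin F ≈ 39.623.
Law of sines: FD = DE·sin E/sin F ≈ 11.469.
Area = ½·DE·EF·sin E ≈ 139.89.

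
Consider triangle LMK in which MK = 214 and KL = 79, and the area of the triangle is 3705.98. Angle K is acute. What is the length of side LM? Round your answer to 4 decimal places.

147.1320

From area = ½·MK·KL·sin K, we get sin K = 2·area/(MK·KL) ≈ 0.43842.
Taking the acute solution, ∠K ≈ 26.00°.
Law of cosines then gives LM ≈ 147.13.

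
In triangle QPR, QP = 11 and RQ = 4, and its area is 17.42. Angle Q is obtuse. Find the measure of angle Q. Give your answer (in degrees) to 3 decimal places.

∠Q ≈ 127.644°

From area = ½·RQ·QP·sin Q, we get sin Q = 2·area/(RQ·QP) ≈ 0.79182.
Taking the obtuse solution, ∠Q ≈ 127.64°.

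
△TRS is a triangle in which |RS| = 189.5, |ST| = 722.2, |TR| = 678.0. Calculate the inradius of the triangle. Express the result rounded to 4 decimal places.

Semiperimeter s = (189.5 + 722.2 + 678)/2 = 794.85.
Heron's formula: area = √(794.85·605.35·72.65·116.85) ≈ 63911.
Inradius = area/s = 63911/794.85 ≈ 80.407.

r ≈ 80.4068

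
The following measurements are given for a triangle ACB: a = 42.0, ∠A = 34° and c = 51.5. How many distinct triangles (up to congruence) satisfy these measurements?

c·sin A = 51.5·sin(34°) ≈ 28.8.
Since c sin A < a < c (28.8 < 42.0 < 51.5), two triangles exist.

2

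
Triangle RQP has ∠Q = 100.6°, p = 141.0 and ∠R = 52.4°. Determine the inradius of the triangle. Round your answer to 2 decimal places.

49.26

The third angle is ∠P = 180° − ∠R − ∠Q = 27.00°.
Law of sines: r = p·sin R/sin P ≈ 246.07.
Law of sines: q = p·sin Q/sin P ≈ 305.28.
Area = ½·p·r·sin Q ≈ 17052.
Semiperimeter s = (246.07+305.28+141)/2 = 346.17.
Inradius = area/s = 17052/346.17 ≈ 49.258.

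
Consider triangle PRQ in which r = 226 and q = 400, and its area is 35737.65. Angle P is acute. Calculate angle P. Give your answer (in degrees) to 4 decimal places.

52.2469

From area = ½·r·q·sin P, we get sin P = 2·area/(r·q) ≈ 0.79066.
Taking the acute solution, ∠P ≈ 52.25°.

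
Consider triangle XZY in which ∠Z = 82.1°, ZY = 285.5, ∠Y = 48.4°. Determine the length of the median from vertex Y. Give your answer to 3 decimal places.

300.334

The third angle is ∠X = 180° − ∠Z − ∠Y = 49.50°.
Law of sines: YX = ZY·sin Z/sin X ≈ 371.89.
Law of sines: XZ = ZY·sin Y/sin X ≈ 280.77.
Median from Y: ½√(2·ZY² + 2·YX² − XZ²) ≈ 300.33.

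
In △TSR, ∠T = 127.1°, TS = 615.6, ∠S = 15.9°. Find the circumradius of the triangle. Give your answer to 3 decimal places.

511.453

The third angle is ∠R = 180° − ∠T − ∠S = 37.00°.
Law of sines: SR = TS·sin T/sin R ≈ 815.85.
Law of sines: RT = TS·sin S/sin R ≈ 280.23.
Circumradius = TS/(2 sin R) ≈ 511.45.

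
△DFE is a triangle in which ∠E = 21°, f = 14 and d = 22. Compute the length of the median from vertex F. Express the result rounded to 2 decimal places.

m_F ≈ 15.67

By the law of cosines, e² = d² + f² − 2·d·f·cos E = 104.91, so e ≈ 10.243.
Median from F: ½√(2·e² + 2·d² − f²) ≈ 15.667.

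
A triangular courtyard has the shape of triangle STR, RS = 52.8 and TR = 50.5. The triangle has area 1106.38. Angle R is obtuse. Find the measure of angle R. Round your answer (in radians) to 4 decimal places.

From area = ½·TR·RS·sin R, we get sin R = 2·area/(TR·RS) ≈ 0.82987.
Taking the obtuse solution, ∠R ≈ 2.1627 rad.

∠R ≈ 2.1627 rad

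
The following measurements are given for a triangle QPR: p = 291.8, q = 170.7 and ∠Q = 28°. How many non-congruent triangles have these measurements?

p·sin Q = 291.8·sin(28°) ≈ 137.
Since p sin Q < q < p (137 < 170.7 < 291.8), two triangles exist.

2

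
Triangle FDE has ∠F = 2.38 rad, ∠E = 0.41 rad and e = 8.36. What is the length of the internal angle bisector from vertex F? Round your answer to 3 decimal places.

2.880

The third angle is ∠D = π − ∠E − ∠F = 0.352 rad.
Law of sines: f = e·sin F/sin E ≈ 14.473.
Law of sines: d = e·sin D/sin E ≈ 7.2229.
The bisector from F has length 2·d·e·cos(∠F/2)/(d+e) ≈ 2.8804.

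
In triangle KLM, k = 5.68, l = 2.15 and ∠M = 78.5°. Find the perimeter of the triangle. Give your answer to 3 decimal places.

13.488

By the law of cosines, m² = k² + l² − 2·k·l·cos M = 32.016, so m ≈ 5.6582.
Semiperimeter s = (5.68+2.15+5.6582)/2 = 6.7441.
Perimeter = 5.68 + 2.15 + 5.6582 = 13.488.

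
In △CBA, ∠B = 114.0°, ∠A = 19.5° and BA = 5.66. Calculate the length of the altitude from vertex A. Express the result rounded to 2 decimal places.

The third angle is ∠C = 180° − ∠B − ∠A = 46.50°.
Law of sines: AC = BA·sin B/sin C ≈ 7.1283.
Law of sines: CB = BA·sin A/sin C ≈ 2.6047.
Area = ½·BA·AC·sin A ≈ 6.7339.
The altitude from A has length 2·area/CB ≈ 5.1707.

h_A ≈ 5.17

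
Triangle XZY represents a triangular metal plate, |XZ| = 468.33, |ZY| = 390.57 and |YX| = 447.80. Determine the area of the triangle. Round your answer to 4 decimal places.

Semiperimeter s = (390.57 + 447.8 + 468.33)/2 = 653.35.
Heron's formula: area = √(653.35·262.78·205.55·185.02) ≈ 80805.

80804.8039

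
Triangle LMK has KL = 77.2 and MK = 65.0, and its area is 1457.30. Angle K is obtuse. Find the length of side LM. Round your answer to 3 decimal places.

135.478

From area = ½·MK·KL·sin K, we get sin K = 2·area/(MK·KL) ≈ 0.58083.
Taking the obtuse solution, ∠K ≈ 144.49°.
Law of cosines then gives LM ≈ 135.48.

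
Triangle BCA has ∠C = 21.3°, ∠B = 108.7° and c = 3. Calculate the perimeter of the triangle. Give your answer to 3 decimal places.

The third angle is ∠A = 180° − ∠B − ∠C = 50.00°.
Law of sines: b = c·sin B/sin C ≈ 7.8228.
Law of sines: a = c·sin A/sin C ≈ 6.3266.
Semiperimeter s = (7.8228+3+6.3266)/2 = 8.5747.
Perimeter = 7.8228 + 3 + 6.3266 = 17.149.

perimeter ≈ 17.149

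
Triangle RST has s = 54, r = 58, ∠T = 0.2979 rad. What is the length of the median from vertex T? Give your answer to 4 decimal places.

By the law of cosines, t² = r² + s² − 2·r·s·cos T = 291.9, so t ≈ 17.085.
Median from T: ½√(2·r² + 2·s² − t²) ≈ 55.381.

m_T ≈ 55.3807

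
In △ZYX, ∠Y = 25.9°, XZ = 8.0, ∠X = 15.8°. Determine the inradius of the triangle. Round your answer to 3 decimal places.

The third angle is ∠Z = 180° − ∠Y − ∠X = 138.30°.
Law of sines: YX = XZ·sin Z/sin Y ≈ 12.184.
Law of sines: ZY = XZ·sin X/sin Y ≈ 4.9868.
Area = ½·XZ·YX·sin X ≈ 13.269.
Semiperimeter s = (12.184+8+4.9868)/2 = 12.585.
Inradius = area/s = 13.269/12.585 ≈ 1.0544.

r ≈ 1.054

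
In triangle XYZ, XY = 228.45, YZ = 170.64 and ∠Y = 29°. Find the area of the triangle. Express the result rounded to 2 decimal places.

Area = ½·XY·YZ·sin Y ≈ 9449.6.

9449.60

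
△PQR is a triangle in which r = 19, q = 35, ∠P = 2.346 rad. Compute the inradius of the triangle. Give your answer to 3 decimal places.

By the law of cosines, p² = q² + r² − 2·q·r·cos P = 2516.8, so p ≈ 50.168.
Area = ½·q·r·sin P ≈ 237.5.
Semiperimeter s = (50.168+35+19)/2 = 52.084.
Inradius = area/s = 237.5/52.084 ≈ 4.5599.

4.560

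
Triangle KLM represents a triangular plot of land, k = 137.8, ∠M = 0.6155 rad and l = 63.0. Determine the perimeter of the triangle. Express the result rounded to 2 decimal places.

perimeter ≈ 294.51

By the law of cosines, m² = k² + l² − 2·k·l·cos M = 8781.4, so m ≈ 93.709.
Semiperimeter s = (137.8+63+93.709)/2 = 147.25.
Perimeter = 137.8 + 63 + 93.709 = 294.51.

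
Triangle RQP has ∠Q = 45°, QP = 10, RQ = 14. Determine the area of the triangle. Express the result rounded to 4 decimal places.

area ≈ 49.4975

Area = ½·RQ·QP·sin Q ≈ 49.497.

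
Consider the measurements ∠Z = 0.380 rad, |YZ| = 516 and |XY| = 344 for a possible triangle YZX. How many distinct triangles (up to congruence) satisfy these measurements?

|YZ|·sin Z = 516·sin(0.380 rad) ≈ 191.4.
Since |YZ| sin Z < |XY| < |YZ| (191.4 < 344 < 516), two triangles exist.

2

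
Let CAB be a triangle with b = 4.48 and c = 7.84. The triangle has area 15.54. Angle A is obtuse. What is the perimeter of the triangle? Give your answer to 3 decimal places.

perimeter ≈ 23.009

From area = ½·b·c·sin A, we get sin A = 2·area/(b·c) ≈ 0.88489.
Taking the obtuse solution, ∠A ≈ 117.76°.
Law of cosines then gives a ≈ 10.689.
Perimeter = 7.84 + 10.689 + 4.48 = 23.009.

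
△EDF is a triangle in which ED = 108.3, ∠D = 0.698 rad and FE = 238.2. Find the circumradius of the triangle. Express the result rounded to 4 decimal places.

185.3158

Law of sines: sin F = ED·sin D/FE ≈ 0.29220.
Since FE ≥ ED, only the acute value applies: ∠F ≈ 0.297 rad.
Then ∠E = π − ∠D − ∠F ≈ 2.147 rad.
Law of sines gives DF = FE·sin E/sin D ≈ 310.78.
Circumradius = FE/(2 sin D) ≈ 185.32.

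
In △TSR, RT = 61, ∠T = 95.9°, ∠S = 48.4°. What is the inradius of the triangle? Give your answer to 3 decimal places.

The third angle is ∠R = 180° − ∠T − ∠S = 35.70°.
Law of sines: SR = RT·sin T/sin S ≈ 81.141.
Law of sines: TS = RT·sin R/sin S ≈ 47.601.
Area = ½·RT·SR·sin R ≈ 1444.1.
Semiperimeter s = (81.141+61+47.601)/2 = 94.871.
Inradius = area/s = 1444.1/94.871 ≈ 15.222.

r ≈ 15.222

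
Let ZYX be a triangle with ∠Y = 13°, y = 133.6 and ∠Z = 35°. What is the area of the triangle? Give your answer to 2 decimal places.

16910.62

The third angle is ∠X = 180° − ∠Z − ∠Y = 132.00°.
Law of sines: z = y·sin Z/sin Y ≈ 340.65.
Law of sines: x = y·sin X/sin Y ≈ 441.36.
Area = ½·y·z·sin X ≈ 16911.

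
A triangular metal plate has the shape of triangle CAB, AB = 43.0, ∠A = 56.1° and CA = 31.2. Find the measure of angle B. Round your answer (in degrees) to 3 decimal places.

∠B ≈ 45.332°

By the law of cosines, BC² = CA² + AB² − 2·CA·AB·cos A = 1325.9, so BC ≈ 36.413.
Law of cosines again: cos B = (AB² + BC² − CA²)/(2·AB·BC) ≈ 0.70300, so ∠B ≈ 45.33°.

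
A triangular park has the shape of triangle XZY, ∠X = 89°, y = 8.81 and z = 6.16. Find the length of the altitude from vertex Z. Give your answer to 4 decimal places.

h_Z ≈ 8.8087

By the law of cosines, x² = z² + y² − 2·z·y·cos X = 113.67, so x ≈ 10.661.
Area = ½·z·y·sin X ≈ 27.131.
The altitude from Z has length 2·area/z ≈ 8.8087.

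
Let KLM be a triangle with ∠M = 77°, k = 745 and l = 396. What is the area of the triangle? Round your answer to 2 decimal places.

Area = ½·k·l·sin M ≈ 1.4373e+05.

area ≈ 143729.33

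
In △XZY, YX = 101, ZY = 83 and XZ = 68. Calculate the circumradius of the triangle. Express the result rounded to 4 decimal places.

R ≈ 50.8446

By the law of cosines, cos X = (YX² + XZ² − ZY²) / (2·YX·XZ) ≈ 0.57775, so ∠X ≈ 0.955 rad.
Circumradius = ZY/(2 sin X) ≈ 50.845.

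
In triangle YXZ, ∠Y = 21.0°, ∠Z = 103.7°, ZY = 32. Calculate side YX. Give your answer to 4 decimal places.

37.8152

The third angle is ∠X = 180° − ∠Z − ∠Y = 55.30°.
Law of sines: YX = ZY·sin Z/sin X ≈ 37.815.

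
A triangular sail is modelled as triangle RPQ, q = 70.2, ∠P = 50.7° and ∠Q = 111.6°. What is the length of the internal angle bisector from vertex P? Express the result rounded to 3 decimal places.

The third angle is ∠R = 180° − ∠P − ∠Q = 17.70°.
Law of sines: r = q·sin R/sin Q ≈ 22.955.
Law of sines: p = q·sin P/sin Q ≈ 58.426.
The bisector from P has length 2·q·r·cos(∠P/2)/(q+r) ≈ 31.266.

31.266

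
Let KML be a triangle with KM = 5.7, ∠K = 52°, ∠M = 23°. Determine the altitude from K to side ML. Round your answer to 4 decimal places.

h_K ≈ 2.2272

The third angle is ∠L = 180° − ∠K − ∠M = 105.00°.
Law of sines: ML = KM·sin K/sin L ≈ 4.6501.
Law of sines: LK = KM·sin M/sin L ≈ 2.3057.
Area = ½·KM·ML·sin M ≈ 5.1783.
The altitude from K has length 2·area/ML ≈ 2.2272.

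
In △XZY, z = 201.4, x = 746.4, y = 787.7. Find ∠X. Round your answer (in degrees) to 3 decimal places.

By the law of cosines, cos X = (z² + y² − x²) / (2·z·y) ≈ 0.32753, so ∠X ≈ 70.88°.

∠X ≈ 70.881°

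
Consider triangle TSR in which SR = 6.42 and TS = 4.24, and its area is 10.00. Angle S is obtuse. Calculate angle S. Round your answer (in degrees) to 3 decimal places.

From area = ½·TS·SR·sin S, we get sin S = 2·area/(TS·SR) ≈ 0.73473.
Taking the obtuse solution, ∠S ≈ 132.72°.

132.715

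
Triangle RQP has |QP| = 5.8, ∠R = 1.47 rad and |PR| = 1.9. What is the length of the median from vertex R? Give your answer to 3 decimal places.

Law of sines: sin Q = |PR|·sin R/|QP| ≈ 0.32592.
Since |QP| ≥ |PR|, only the acute value applies: ∠Q ≈ 0.332 rad.
Then ∠P = π − ∠R − ∠Q ≈ 1.340 rad.
Law of sines gives |RQ| = |QP|·sin P/sin R ≈ 5.6745.
Median from R: ½√(2·|PR|² + 2·|RQ|² − |QP|²) ≈ 3.0814.

3.081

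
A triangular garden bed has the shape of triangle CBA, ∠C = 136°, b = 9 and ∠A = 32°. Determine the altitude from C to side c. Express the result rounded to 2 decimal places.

The third angle is ∠B = 180° − ∠A − ∠C = 12.00°.
Law of sines: c = b·sin C/sin B ≈ 30.07.
Law of sines: a = b·sin A/sin B ≈ 22.939.
Area = ½·b·c·sin A ≈ 71.706.
The altitude from C has length 2·area/c ≈ 4.7693.

h_C ≈ 4.77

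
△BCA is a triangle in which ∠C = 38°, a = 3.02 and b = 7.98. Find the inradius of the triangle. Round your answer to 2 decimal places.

r ≈ 0.88

By the law of cosines, c² = a² + b² − 2·a·b·cos C = 34.819, so c ≈ 5.9008.
Area = ½·a·b·sin C ≈ 7.4186.
Semiperimeter s = (7.98+5.9008+3.02)/2 = 8.4504.
Inradius = area/s = 7.4186/8.4504 ≈ 0.8779.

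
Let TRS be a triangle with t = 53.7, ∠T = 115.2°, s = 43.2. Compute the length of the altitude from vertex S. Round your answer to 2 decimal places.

Law of sines: sin S = s·sin T/t ≈ 0.72791.
Since t ≥ s, only the acute value applies: ∠S ≈ 46.71°.
Then ∠R = 180° − ∠T − ∠S ≈ 18.09°.
Law of sines gives r = t·sin R/sin T ≈ 18.427.
Area = ½·t·s·sin R ≈ 360.15.
The altitude from S has length 2·area/s ≈ 16.673.

16.67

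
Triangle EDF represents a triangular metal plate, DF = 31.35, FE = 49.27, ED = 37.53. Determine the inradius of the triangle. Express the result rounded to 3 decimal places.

Semiperimeter s = (31.35 + 49.27 + 37.53)/2 = 59.075.
Heron's formula: area = √(59.075·27.725·9.805·21.545) ≈ 588.21.
Inradius = area/s = 588.21/59.075 ≈ 9.9571.

r ≈ 9.957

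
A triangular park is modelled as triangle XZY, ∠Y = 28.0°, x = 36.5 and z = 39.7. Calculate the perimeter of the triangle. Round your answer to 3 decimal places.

94.894

By the law of cosines, y² = x² + z² − 2·x·z·cos Y = 349.47, so y ≈ 18.694.
Semiperimeter s = (36.5+39.7+18.694)/2 = 47.447.
Perimeter = 36.5 + 39.7 + 18.694 = 94.894.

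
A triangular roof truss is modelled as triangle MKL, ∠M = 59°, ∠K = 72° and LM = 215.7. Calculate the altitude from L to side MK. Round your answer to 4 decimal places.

The third angle is ∠L = 180° − ∠M − ∠K = 49.00°.
Law of sines: KL = LM·sin M/sin K ≈ 194.41.
Law of sines: MK = LM·sin L/sin K ≈ 171.17.
Area = ½·LM·KL·sin L ≈ 15824.
The altitude from L has length 2·area/MK ≈ 184.89.

h_L ≈ 184.8910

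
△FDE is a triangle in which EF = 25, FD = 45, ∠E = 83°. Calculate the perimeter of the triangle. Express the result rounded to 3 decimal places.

Law of sines: sin D = EF·sin E/FD ≈ 0.55141.
Since FD ≥ EF, only the acute value applies: ∠D ≈ 33.46°.
Then ∠F = 180° − ∠E − ∠D ≈ 63.54°.
Law of sines gives DE = FD·sin F/sin E ≈ 40.587.
Semiperimeter s = (40.587+25+45)/2 = 55.294.
Perimeter = 40.587 + 25 + 45 = 110.59.

110.587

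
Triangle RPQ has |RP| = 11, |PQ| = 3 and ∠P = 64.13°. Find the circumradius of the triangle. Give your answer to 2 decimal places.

By the law of cosines, |QR|² = |RP|² + |PQ|² − 2·|RP|·|PQ|·cos P = 101.2, so |QR| ≈ 10.06.
Area = ½·|RP|·|PQ|·sin P ≈ 14.846.
Circumradius = |QR|/(2 sin P) ≈ 5.5902.

5.59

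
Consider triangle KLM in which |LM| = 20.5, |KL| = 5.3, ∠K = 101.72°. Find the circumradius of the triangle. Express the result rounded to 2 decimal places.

Law of sines: sin M = |KL|·sin K/|LM| ≈ 0.25315.
Since |LM| ≥ |KL|, only the acute value applies: ∠M ≈ 14.66°.
Then ∠L = 180° − ∠K − ∠M ≈ 63.62°.
Law of sines gives |MK| = |LM|·sin L/sin K ≈ 18.756.
Circumradius = |LM|/(2 sin K) ≈ 10.468.

R ≈ 10.47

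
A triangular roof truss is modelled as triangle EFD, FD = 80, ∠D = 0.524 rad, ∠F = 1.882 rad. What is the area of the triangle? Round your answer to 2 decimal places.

The third angle is ∠E = π − ∠F − ∠D = 0.736 rad.
Law of sines: DE = FD·sin F/sin E ≈ 113.49.
Law of sines: EF = FD·sin D/sin E ≈ 59.652.
Area = ½·FD·DE·sin D ≈ 2271.4.

area ≈ 2271.45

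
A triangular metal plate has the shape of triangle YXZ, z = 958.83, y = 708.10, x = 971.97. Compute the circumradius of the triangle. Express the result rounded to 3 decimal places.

518.917

By the law of cosines, cos Y = (x² + z² − y²) / (2·x·z) ≈ 0.73108, so ∠Y ≈ 0.751 rad.
Circumradius = y/(2 sin Y) ≈ 518.92.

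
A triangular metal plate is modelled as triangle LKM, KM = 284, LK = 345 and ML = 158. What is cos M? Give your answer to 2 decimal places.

By the law of cosines, cos M = (KM² + ML² − LK²) / (2·KM·ML) ≈ -0.14937, so ∠M ≈ 98.59°.

cos M ≈ -0.15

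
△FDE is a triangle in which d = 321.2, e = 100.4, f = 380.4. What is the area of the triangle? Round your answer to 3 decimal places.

Semiperimeter s = (380.4 + 321.2 + 100.4)/2 = 401.
Heron's formula: area = √(401·20.6·79.8·300.6) ≈ 14077.

14076.728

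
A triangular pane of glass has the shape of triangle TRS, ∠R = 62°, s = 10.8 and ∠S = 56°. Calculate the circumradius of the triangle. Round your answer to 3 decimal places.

The third angle is ∠T = 180° − ∠R − ∠S = 62.00°.
Law of sines: t = s·sin T/sin S ≈ 11.502.
Law of sines: r = s·sin R/sin S ≈ 11.502.
Circumradius = s/(2 sin S) ≈ 6.5136.

6.514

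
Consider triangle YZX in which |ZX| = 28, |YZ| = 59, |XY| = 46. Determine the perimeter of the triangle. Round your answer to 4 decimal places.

Perimeter = 28 + 46 + 59 = 133.

perimeter ≈ 133.0000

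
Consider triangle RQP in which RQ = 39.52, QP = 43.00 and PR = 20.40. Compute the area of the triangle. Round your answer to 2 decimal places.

Semiperimeter s = (43 + 20.4 + 39.52)/2 = 51.46.
Heron's formula: area = √(51.46·8.46·31.06·11.94) ≈ 401.81.

area ≈ 401.81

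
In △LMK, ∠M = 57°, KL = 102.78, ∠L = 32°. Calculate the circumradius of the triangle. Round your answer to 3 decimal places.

R ≈ 61.276

The third angle is ∠K = 180° − ∠L − ∠M = 91.00°.
Law of sines: MK = KL·sin L/sin M ≈ 64.942.
Law of sines: LM = KL·sin K/sin M ≈ 122.53.
Circumradius = KL/(2 sin M) ≈ 61.276.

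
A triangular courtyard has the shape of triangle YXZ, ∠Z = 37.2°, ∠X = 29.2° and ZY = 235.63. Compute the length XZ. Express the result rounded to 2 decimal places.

442.59

The third angle is ∠Y = 180° − ∠X − ∠Z = 113.60°.
Law of sines: XZ = ZY·sin Y/sin X ≈ 442.59.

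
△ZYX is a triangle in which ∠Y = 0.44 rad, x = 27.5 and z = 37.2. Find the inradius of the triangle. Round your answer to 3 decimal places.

r ≈ 5.333

By the law of cosines, y² = x² + z² − 2·x·z·cos Y = 288.97, so y ≈ 16.999.
Area = ½·x·z·sin Y ≈ 217.87.
Semiperimeter s = (37.2+16.999+27.5)/2 = 40.85.
Inradius = area/s = 217.87/40.85 ≈ 5.3334.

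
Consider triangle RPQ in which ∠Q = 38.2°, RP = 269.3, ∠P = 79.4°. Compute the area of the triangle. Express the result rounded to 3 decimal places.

51077.048

The third angle is ∠R = 180° − ∠P − ∠Q = 62.40°.
Law of sines: PQ = RP·sin R/sin Q ≈ 385.92.
Law of sines: QR = RP·sin P/sin Q ≈ 428.04.
Area = ½·RP·PQ·sin P ≈ 51077.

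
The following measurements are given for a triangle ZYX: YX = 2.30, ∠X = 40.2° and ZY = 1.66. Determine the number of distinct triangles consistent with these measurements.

YX·sin X = 2.30·sin(40.2°) ≈ 1.485.
Since YX sin X < ZY < YX (1.485 < 1.66 < 2.30), two triangles exist.

2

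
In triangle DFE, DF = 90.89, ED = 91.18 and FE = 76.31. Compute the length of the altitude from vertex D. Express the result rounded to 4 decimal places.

82.6527

Semiperimeter s = (76.31 + 91.18 + 90.89)/2 = 129.19.
Heron's formula: area = √(129.19·52.88·38.01·38.3) ≈ 3153.6.
The altitude from D has length 2·area/FE ≈ 82.653.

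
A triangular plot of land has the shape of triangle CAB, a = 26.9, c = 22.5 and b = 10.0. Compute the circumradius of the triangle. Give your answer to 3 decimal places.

13.932

By the law of cosines, cos C = (a² + b² − c²) / (2·a·b) ≈ 0.58989, so ∠C ≈ 53.85°.
Circumradius = c/(2 sin C) ≈ 13.932.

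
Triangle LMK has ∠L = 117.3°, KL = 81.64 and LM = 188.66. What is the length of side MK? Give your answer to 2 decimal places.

By the law of cosines, MK² = KL² + LM² − 2·KL·LM·cos L = 56386, so MK ≈ 237.46.

237.46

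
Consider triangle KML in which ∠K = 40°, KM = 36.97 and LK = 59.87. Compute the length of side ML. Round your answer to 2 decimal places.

By the law of cosines, ML² = LK² + KM² − 2·LK·KM·cos K = 1560.1, so ML ≈ 39.498.

39.50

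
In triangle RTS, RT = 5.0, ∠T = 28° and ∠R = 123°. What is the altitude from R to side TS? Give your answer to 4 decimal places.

2.3474

The third angle is ∠S = 180° − ∠R − ∠T = 29.00°.
Law of sines: TS = RT·sin R/sin S ≈ 8.6495.
Law of sines: SR = RT·sin T/sin S ≈ 4.8418.
Area = ½·RT·TS·sin T ≈ 10.152.
The altitude from R has length 2·area/TS ≈ 2.3474.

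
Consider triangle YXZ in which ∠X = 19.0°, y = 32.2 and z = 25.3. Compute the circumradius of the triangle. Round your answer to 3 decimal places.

17.935

By the law of cosines, x² = z² + y² − 2·z·y·cos X = 136.38, so x ≈ 11.678.
Area = ½·z·y·sin X ≈ 132.61.
Circumradius = x/(2 sin X) ≈ 17.935.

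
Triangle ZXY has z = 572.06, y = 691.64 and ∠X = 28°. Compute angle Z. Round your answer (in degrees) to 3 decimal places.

By the law of cosines, x² = y² + z² − 2·y·z·cos X = 1.0693e+05, so x ≈ 326.99.
Law of cosines again: cos Z = (x² + y² − z²)/(2·x·y) ≈ 0.57047, so ∠Z ≈ 55.22°.

55.217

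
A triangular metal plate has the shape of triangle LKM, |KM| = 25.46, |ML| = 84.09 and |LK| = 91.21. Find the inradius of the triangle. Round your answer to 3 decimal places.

r ≈ 10.559

Semiperimeter s = (25.46 + 84.09 + 91.21)/2 = 100.38.
Heron's formula: area = √(100.38·74.92·16.29·9.17) ≈ 1059.9.
Inradius = area/s = 1059.9/100.38 ≈ 10.559.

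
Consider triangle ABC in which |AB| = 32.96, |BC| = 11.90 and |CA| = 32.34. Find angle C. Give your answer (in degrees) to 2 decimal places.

By the law of cosines, cos C = (|BC|² + |CA|² − |AB|²) / (2·|BC|·|CA|) ≈ 0.13138, so ∠C ≈ 82.45°.

∠C ≈ 82.45°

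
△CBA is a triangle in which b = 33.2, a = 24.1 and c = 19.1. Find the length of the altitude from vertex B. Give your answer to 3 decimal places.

13.663

Semiperimeter s = (19.1 + 33.2 + 24.1)/2 = 38.2.
Heron's formula: area = √(38.2·19.1·5·14.1) ≈ 226.8.
The altitude from B has length 2·area/b ≈ 13.663.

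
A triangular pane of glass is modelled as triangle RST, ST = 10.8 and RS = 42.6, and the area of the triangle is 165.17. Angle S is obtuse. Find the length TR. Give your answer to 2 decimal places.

50.71

From area = ½·RS·ST·sin S, we get sin S = 2·area/(RS·ST) ≈ 0.71801.
Taking the obtuse solution, ∠S ≈ 134.11°.
Law of cosines then gives TR ≈ 50.714.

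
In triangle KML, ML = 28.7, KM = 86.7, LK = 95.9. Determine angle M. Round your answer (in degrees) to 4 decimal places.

99.9071

By the law of cosines, cos M = (KM² + ML² − LK²) / (2·KM·ML) ≈ -0.17205, so ∠M ≈ 99.91°.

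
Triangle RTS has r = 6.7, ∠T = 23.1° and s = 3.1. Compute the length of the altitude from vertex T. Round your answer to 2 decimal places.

h_T ≈ 2.02

By the law of cosines, t² = s² + r² − 2·s·r·cos T = 16.291, so t ≈ 4.0362.
Area = ½·s·r·sin T ≈ 4.0744.
The altitude from T has length 2·area/t ≈ 2.019.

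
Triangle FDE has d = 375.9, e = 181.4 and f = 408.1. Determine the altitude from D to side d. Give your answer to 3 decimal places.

Semiperimeter s = (408.1 + 375.9 + 181.4)/2 = 482.7.
Heron's formula: area = √(482.7·74.6·106.8·301.3) ≈ 34040.
The altitude from D has length 2·area/d ≈ 181.11.

h_D ≈ 181.114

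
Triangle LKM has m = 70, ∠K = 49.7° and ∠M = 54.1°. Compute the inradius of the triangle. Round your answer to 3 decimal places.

The third angle is ∠L = 180° − ∠K − ∠M = 76.20°.
Law of sines: l = m·sin L/sin M ≈ 83.921.
Law of sines: k = m·sin K/sin M ≈ 65.906.
Area = ½·m·l·sin K ≈ 2240.1.
Semiperimeter s = (83.921+65.906+70)/2 = 109.91.
Inradius = area/s = 2240.1/109.91 ≈ 20.381.

r ≈ 20.381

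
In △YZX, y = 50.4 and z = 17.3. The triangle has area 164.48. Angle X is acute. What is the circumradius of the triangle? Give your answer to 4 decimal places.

46.3746

From area = ½·y·z·sin X, we get sin X = 2·area/(y·z) ≈ 0.37728.
Taking the acute solution, ∠X ≈ 22.17°.
Law of cosines then gives x ≈ 34.993.
Circumradius = x/(2 sin X) ≈ 46.375.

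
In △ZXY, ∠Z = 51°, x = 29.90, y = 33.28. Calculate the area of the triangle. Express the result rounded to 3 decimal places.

Area = ½·x·y·sin Z ≈ 386.66.

area ≈ 386.658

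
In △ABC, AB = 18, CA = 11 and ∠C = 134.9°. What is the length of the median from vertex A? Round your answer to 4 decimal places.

Law of sines: sin B = CA·sin C/AB ≈ 0.43287.
Since AB ≥ CA, only the acute value applies: ∠B ≈ 25.65°.
Then ∠A = 180° − ∠C − ∠B ≈ 19.45°.
Law of sines gives BC = AB·sin A/sin C ≈ 8.4616.
Median from A: ½√(2·CA² + 2·AB² − BC²) ≈ 14.304.

m_A ≈ 14.3039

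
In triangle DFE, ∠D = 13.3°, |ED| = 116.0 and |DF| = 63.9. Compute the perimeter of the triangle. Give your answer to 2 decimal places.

235.69

By the law of cosines, |FE|² = |ED|² + |DF|² − 2·|ED|·|DF|·cos D = 3112, so |FE| ≈ 55.786.
Semiperimeter s = (55.786+116+63.9)/2 = 117.84.
Perimeter = 55.786 + 116 + 63.9 = 235.69.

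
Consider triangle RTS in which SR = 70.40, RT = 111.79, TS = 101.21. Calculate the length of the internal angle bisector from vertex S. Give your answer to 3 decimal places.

By the law of cosines, cos S = (TS² + SR² − RT²) / (2·TS·SR) ≈ 0.18965, so ∠S ≈ 79.07°.
The bisector from S has length 2·TS·SR·cos(∠S/2)/(TS+SR) ≈ 64.044.

64.044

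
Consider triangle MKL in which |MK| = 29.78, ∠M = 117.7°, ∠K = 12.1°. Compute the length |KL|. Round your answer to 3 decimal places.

The third angle is ∠L = 180° − ∠M − ∠K = 50.20°.
Law of sines: |KL| = |MK|·sin M/sin L ≈ 34.319.

34.319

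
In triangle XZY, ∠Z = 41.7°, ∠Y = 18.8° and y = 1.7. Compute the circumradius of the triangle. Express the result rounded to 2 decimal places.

The third angle is ∠X = 180° − ∠Z − ∠Y = 119.50°.
Law of sines: x = y·sin X/sin Y ≈ 4.5913.
Law of sines: z = y·sin Z/sin Y ≈ 3.5092.
Circumradius = y/(2 sin Y) ≈ 2.6376.

2.64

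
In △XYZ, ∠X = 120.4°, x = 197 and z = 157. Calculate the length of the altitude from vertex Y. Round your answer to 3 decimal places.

Law of sines: sin Z = z·sin X/x ≈ 0.68738.
Since x ≥ z, only the acute value applies: ∠Z ≈ 43.42°.
Then ∠Y = 180° − ∠X − ∠Z ≈ 16.18°.
Law of sines gives y = x·sin Y/sin X ≈ 63.633.
Area = ½·x·z·sin Y ≈ 4308.4.
The altitude from Y has length 2·area/y ≈ 135.41.

h_Y ≈ 135.415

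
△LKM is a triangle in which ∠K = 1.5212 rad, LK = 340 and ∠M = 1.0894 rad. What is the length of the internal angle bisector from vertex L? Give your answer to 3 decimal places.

The third angle is ∠L = π − ∠K − ∠M = 0.5310 rad.
Law of sines: KM = LK·sin L/sin M ≈ 194.25.
Law of sines: ML = LK·sin K/sin M ≈ 383.12.
The bisector from L has length 2·ML·LK·cos(∠L/2)/(ML+LK) ≈ 347.65.

t_L ≈ 347.653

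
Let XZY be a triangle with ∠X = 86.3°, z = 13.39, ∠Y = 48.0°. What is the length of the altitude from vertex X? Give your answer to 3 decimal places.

h_X ≈ 9.951

The third angle is ∠Z = 180° − ∠Y − ∠X = 45.70°.
Law of sines: x = z·sin X/sin Z ≈ 18.67.
Law of sines: y = z·sin Y/sin Z ≈ 13.904.
Area = ½·z·x·sin Y ≈ 92.891.
The altitude from X has length 2·area/x ≈ 9.9507.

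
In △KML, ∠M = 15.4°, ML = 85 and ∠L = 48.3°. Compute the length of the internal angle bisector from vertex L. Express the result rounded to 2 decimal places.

The third angle is ∠K = 180° − ∠M − ∠L = 116.30°.
Law of sines: LK = ML·sin M/sin K ≈ 25.179.
Law of sines: KM = ML·sin L/sin K ≈ 70.792.
The bisector from L has length 2·ML·LK·cos(∠L/2)/(ML+LK) ≈ 35.449.

t_L ≈ 35.45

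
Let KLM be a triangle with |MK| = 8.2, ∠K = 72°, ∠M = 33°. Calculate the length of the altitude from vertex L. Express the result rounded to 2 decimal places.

h_L ≈ 4.40

The third angle is ∠L = 180° − ∠M − ∠K = 75.00°.
Law of sines: |LM| = |MK|·sin K/sin L ≈ 8.0738.
Law of sines: |KL| = |MK|·sin M/sin L ≈ 4.6236.
Area = ½·|MK|·|LM|·sin M ≈ 18.029.
The altitude from L has length 2·area/|MK| ≈ 4.3973.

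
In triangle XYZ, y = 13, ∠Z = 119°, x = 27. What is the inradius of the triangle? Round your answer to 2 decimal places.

By the law of cosines, z² = x² + y² − 2·x·y·cos Z = 1238.3, so z ≈ 35.19.
Area = ½·x·y·sin Z ≈ 153.5.
Semiperimeter s = (27+13+35.19)/2 = 37.595.
Inradius = area/s = 153.5/37.595 ≈ 4.0829.

4.08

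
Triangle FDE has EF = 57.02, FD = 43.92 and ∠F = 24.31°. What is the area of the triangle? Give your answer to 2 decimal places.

515.48

Area = ½·EF·FD·sin F ≈ 515.48.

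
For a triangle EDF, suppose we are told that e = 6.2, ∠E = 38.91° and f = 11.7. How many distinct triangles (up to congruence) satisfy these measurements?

f·sin E = 11.7·sin(38.91°) ≈ 7.349.
Since e = 6.2 < 7.349 = f sin E, no triangle exists.

0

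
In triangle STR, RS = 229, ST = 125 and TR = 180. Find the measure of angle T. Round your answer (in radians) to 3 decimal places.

By the law of cosines, cos T = (ST² + TR² − RS²) / (2·ST·TR) ≈ -0.09813, so ∠T ≈ 1.669 rad.

1.669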